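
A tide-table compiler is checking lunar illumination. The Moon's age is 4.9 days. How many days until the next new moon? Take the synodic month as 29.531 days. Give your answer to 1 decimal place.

24.6 days

The next new moon completes the synodic month: 29.531 − 4.9 = 24.631 days.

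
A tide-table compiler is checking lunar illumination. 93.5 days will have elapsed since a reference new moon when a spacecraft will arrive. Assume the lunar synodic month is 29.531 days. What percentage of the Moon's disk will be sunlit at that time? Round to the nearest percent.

93.5/29.531 = 3.166 lunations, so 3 complete cycles and 4.91 d into the next.
The Moon has covered 4.91/29.531 of its cycle, so θ ≈ 360° × 4.91/29.531 = 59.8°.
With cos θ = 0.503, the lit fraction is (1 − 0.503)/2 ≈ 0.249, so 25%.

25%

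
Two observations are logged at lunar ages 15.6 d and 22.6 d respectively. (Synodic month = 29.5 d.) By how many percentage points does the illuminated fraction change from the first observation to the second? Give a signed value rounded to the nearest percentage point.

First observation: θ = 360°·15.6/29.5 = 190.4°, so f = 0.992.
Second observation: θ = 275.8°, f = 0.450.
Δf = 0.450 − 0.992 = -0.542, i.e. -54 pp.

-54 percentage points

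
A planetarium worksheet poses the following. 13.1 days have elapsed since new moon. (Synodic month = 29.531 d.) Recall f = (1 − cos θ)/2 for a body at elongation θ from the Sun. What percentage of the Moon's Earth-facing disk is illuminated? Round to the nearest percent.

97%

Phase angle: θ = 360°·(13.1 d)/(29.531 d) = 159.7°.
cos 159.7° = (-0.938), so f = (1 − (-0.938))/2 = 0.969, so 97%.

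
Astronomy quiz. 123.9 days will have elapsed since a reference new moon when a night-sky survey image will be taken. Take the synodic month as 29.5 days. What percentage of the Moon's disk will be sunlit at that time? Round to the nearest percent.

123.9/29.5 = 4.200 lunations, so 4 complete cycles and 5.90 d into the next.
Phase angle: θ = 360°·(5.90 d)/(29.5 d) = 72.0°.
Illuminated fraction = (1 − cos 72.0°)/2 = (1 − 0.309)/2 ≈ 0.345, so 35%.

35%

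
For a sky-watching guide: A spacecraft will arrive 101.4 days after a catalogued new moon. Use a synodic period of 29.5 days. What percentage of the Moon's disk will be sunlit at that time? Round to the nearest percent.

Reduce mod P: 101.4 − 3×29.5 = 12.90 d into the current lunation.
The Moon has covered 12.90/29.5 of its cycle, so θ ≈ 360° × 12.90/29.5 = 157.4°.
With cos θ = (-0.923), the lit fraction is (1 − (-0.923))/2 ≈ 0.962, so 96%.

96%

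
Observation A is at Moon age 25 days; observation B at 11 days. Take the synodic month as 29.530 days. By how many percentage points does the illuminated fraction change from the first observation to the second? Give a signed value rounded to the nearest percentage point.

+63 pp

First observation: θ = 360°·25/29.530 = 304.8°, so f = 0.215.
Second observation: θ = 134.1°, f = 0.848.
Δf = 0.848 − 0.215 = +0.633, i.e. +63 pp.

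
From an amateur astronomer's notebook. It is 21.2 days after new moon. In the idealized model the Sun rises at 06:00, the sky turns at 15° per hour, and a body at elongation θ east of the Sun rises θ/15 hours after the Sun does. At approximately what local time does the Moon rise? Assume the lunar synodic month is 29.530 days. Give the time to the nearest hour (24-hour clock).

Elongation θ = 360° × 21.2/29.530 ≈ 258.4°.
The Moon trails the Sun by θ/15 = 258.4/15 ≈ 17.23 hours.
06:00 + 17.23 h ≈ 23:14 → 23:00 to the nearest hour.

23:00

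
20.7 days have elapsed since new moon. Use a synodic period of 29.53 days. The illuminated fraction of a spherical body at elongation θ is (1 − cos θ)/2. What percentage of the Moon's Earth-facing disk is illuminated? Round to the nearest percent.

65%

The Moon has covered 20.7/29.53 of its cycle, so θ ≈ 360° × 20.7/29.53 = 252.4°.
cos 252.4° = (-0.303), so f = (1 − (-0.303))/2 = 0.652, so 65%.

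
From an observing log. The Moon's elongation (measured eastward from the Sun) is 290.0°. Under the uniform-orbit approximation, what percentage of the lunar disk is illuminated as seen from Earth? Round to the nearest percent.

33%

f = (1 − cos 290.0°)/2 = (1 − 0.342)/2 ≈ 0.329, i.e. 33%.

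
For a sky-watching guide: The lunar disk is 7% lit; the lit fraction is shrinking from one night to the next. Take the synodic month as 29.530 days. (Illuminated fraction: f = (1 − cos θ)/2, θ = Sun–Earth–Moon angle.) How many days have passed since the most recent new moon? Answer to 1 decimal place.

27.0 days

From f = (1 − cos θ)/2: cos θ = 1 − 2×0.07 = 0.860; arccos → 30.7°.
Waning ⇒ past full, so θ = 360° − 30.7° = 329.3°.
That fraction of the synodic month is 329.3/360 × 29.530 d ≈ 27.01 d.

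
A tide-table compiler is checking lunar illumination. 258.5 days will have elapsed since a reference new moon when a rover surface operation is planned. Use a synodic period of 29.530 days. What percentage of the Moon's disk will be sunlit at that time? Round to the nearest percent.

258.5 d spans 8 complete synodic months (8 × 29.530 = 236.24 d) plus 22.26 d.
The Moon has covered 22.26/29.530 of its cycle, so θ ≈ 360° × 22.26/29.530 = 271.4°.
cos 271.4° = 0.024, so f = (1 − 0.024)/2 = 0.488, so 49%.

49%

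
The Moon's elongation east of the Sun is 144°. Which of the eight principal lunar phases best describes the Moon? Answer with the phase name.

144° lies in the waxing gibbous sector of the 8-phase cycle.

waxing gibbous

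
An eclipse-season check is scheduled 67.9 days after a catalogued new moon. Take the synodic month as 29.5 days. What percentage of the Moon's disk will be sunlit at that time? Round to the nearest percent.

66%

67.9/29.5 = 2.302 lunations, so 2 complete cycles and 8.90 d into the next.
Phase angle: θ = 360°·(8.90 d)/(29.5 d) = 108.6°.
cos 108.6° = (-0.319), so f = (1 − (-0.319))/2 = 0.660, so 66%.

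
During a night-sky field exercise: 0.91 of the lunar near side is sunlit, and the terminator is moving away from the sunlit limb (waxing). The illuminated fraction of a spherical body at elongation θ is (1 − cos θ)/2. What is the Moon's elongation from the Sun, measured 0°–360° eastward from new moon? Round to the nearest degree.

From f = (1 − cos θ)/2: cos θ = 1 − 2×0.91 = -0.820; arccos → 145.1°.
The Moon is waxing (0°–180°), so θ = 145.1° directly.

145°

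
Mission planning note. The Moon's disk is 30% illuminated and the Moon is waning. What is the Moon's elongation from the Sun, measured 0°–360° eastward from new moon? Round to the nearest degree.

294°

Invert f = (1 − cos θ)/2 to get cos θ = 1 − 2(0.30) = 0.400, hence θ₀ = arccos 0.400 = 66.4°.
Since the Moon is past full (waning), take the reflex angle: θ = 360° − 66.4° = 293.6°.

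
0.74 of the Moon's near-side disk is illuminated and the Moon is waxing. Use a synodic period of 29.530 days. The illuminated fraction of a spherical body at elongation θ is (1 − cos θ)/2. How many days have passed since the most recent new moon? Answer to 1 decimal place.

cos θ = 1 − 2f = -0.480, giving a principal value of 118.7°.
Waxing ⇒ before full, so θ = 118.7°.
Age = 29.530 × 118.7°/360° ≈ 9.74 days.

9.7 days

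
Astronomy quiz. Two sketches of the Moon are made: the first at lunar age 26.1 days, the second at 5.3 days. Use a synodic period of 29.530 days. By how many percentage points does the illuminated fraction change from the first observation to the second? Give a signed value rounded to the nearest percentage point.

First observation: θ = 360°·26.1/29.530 = 318.2°, so f = 0.127.
Second observation: θ = 64.6°, f = 0.286.
Δf = 0.286 − 0.127 = +0.158, i.e. +16 pp.

+16 percentage points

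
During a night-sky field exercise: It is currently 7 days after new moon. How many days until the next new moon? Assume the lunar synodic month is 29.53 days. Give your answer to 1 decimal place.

The next new moon completes the synodic month: 29.53 − 7 = 22.530 days.

22.5 days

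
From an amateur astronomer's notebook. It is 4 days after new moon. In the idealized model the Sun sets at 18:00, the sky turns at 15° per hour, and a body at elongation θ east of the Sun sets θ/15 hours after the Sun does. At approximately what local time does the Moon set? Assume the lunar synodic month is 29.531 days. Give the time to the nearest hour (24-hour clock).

Phase angle: θ = 360°·(4 d)/(29.531 d) = 48.8°.
At 15° of sky rotation per hour, 48.8° corresponds to a 3.25 h lag.
18:00 + 3.25 h ≈ 21:15 → 21:00 to the nearest hour.

21:00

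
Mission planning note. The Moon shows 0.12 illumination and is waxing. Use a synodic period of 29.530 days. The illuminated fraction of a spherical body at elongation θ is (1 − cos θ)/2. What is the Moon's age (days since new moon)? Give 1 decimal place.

3.3 days

cos θ = 1 − 2f = 0.760, giving a principal value of 40.5°.
Before full moon the principal value applies: θ = 40.5°.
Age = 29.530 × 40.5°/360° ≈ 3.33 days.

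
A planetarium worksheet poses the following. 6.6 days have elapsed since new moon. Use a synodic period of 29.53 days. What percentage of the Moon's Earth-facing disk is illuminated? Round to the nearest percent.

42%

The Moon has covered 6.6/29.53 of its cycle, so θ ≈ 360° × 6.6/29.53 = 80.5°.
cos 80.5° = 0.166, so f = (1 − 0.166)/2 = 0.417, so 42%.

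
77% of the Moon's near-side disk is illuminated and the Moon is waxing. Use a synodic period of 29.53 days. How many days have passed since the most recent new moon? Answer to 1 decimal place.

10.1 days

cos θ = 1 − 2f = -0.540, giving a principal value of 122.7°.
The Moon is waxing (0°–180°), so θ = 122.7° directly.
Age = 29.53 × 122.7°/360° ≈ 10.06 days.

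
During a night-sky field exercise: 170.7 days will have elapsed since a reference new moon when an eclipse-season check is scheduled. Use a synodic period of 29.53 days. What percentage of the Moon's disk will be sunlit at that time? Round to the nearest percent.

Reduce mod P: 170.7 − 5×29.53 = 23.05 d into the current lunation.
Phase angle: θ = 360°·(23.05 d)/(29.53 d) = 281.0°.
With cos θ = 0.191, the lit fraction is (1 − 0.191)/2 ≈ 0.405, so 40%.

40%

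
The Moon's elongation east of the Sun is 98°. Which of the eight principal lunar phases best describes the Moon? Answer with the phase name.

The first quarter sector spans roughly 68°–112°; 98° falls inside it.

first quarter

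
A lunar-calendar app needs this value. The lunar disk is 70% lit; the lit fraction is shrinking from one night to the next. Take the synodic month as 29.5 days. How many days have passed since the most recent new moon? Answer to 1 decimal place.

20.2 days

cos θ = 1 − 2f = -0.400, giving a principal value of 113.6°.
Waning ⇒ past full, so θ = 360° − 113.6° = 246.4°.
At 360°/29.5 d per day, 246.4° corresponds to 20.19 days.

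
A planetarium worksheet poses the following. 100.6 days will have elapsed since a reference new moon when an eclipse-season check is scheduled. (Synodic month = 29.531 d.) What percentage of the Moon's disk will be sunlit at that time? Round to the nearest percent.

92%

Reduce mod P: 100.6 − 3×29.531 = 12.01 d into the current lunation.
Phase angle: θ = 360°·(12.01 d)/(29.531 d) = 146.4°.
Illuminated fraction = (1 − cos 146.4°)/2 = (1 − (-0.833))/2 ≈ 0.916, so 92%.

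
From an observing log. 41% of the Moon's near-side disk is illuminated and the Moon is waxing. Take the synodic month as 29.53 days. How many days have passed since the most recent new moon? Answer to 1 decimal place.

cos θ = 1 − 2f = 0.180, giving a principal value of 79.6°.
Waxing ⇒ before full, so θ = 79.6°.
Age = 29.53 × 79.6°/360° ≈ 6.53 days.

6.5 days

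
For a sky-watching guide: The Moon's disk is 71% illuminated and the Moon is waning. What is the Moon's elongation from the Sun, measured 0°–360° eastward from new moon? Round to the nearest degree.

245°

Invert f = (1 − cos θ)/2 to get cos θ = 1 − 2(0.71) = -0.420, hence θ₀ = arccos -0.420 = 114.8°.
Waning ⇒ past full, so θ = 360° − 114.8° = 245.2°.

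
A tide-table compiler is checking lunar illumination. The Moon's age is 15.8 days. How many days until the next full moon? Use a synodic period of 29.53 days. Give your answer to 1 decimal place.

Full moon occurs at elongation 180°, i.e. at age 29.53 × 180/360 = 14.765 d.
This lunation's full moon (14.765 d) has passed, so add one period: 44.295 − 15.8 = 28.495 days.

28.5 days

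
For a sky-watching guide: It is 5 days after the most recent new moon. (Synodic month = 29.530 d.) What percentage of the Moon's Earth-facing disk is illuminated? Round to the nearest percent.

Phase angle: θ = 360°·(5 d)/(29.530 d) = 61.0°.
With cos θ = 0.485, the lit fraction is (1 − 0.485)/2 ≈ 0.257, so 26%.

26%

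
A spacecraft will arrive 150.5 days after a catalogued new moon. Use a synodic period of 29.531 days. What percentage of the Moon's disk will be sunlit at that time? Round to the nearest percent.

9%

150.5 d spans 5 complete synodic months (5 × 29.531 = 147.66 d) plus 2.84 d.
The Moon has covered 2.84/29.531 of its cycle, so θ ≈ 360° × 2.84/29.531 = 34.7°.
With cos θ = 0.822, the lit fraction is (1 − 0.822)/2 ≈ 0.089, so 9%.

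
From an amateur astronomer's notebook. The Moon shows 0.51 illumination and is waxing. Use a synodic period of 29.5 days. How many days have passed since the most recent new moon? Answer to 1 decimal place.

7.5 days

Invert f = (1 − cos θ)/2 to get cos θ = 1 − 2(0.51) = -0.020, hence θ₀ = arccos -0.020 = 91.1°.
Before full moon the principal value applies: θ = 91.1°.
Age = 29.5 × 91.1°/360° ≈ 7.47 days.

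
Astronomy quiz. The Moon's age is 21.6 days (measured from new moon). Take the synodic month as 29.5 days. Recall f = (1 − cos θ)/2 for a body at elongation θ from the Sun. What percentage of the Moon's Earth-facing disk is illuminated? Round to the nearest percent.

56%

The Moon has covered 21.6/29.5 of its cycle, so θ ≈ 360° × 21.6/29.5 = 263.6°.
cos 263.6° = (-0.112), so f = (1 − (-0.112))/2 = 0.556, so 56%.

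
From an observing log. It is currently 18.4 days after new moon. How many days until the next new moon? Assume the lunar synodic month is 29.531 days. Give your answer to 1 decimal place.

11.1 days

The next new moon completes the synodic month: 29.531 − 18.4 = 11.131 days.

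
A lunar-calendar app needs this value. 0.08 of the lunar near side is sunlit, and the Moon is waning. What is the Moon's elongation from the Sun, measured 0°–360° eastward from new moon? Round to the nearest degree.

327°

Invert f = (1 − cos θ)/2 to get cos θ = 1 − 2(0.08) = 0.840, hence θ₀ = arccos 0.840 = 32.9°.
Since the Moon is past full (waning), take the reflex angle: θ = 360° − 32.9° = 327.1°.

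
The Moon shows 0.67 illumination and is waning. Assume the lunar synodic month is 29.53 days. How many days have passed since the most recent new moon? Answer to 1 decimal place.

Invert f = (1 − cos θ)/2 to get cos θ = 1 − 2(0.67) = -0.340, hence θ₀ = arccos -0.340 = 109.9°.
Since the Moon is past full (waning), take the reflex angle: θ = 360° − 109.9° = 250.1°.
Age = 29.53 × 250.1°/360° ≈ 20.52 days.

20.5 days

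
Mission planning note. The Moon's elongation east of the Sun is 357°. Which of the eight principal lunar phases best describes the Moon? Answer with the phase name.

The new moon sector spans roughly -22°–22°; 357° falls inside it.

new moon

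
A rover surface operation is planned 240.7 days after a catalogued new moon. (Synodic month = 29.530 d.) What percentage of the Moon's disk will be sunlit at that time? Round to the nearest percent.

21%

240.7/29.530 = 8.151 lunations, so 8 complete cycles and 4.46 d into the next.
The Moon has covered 4.46/29.530 of its cycle, so θ ≈ 360° × 4.46/29.530 = 54.4°.
cos 54.4° = 0.583, so f = (1 − 0.583)/2 = 0.209, so 21%.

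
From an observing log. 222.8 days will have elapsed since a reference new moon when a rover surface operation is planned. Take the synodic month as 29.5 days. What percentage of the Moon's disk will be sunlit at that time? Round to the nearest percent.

97%

222.8 d spans 7 complete synodic months (7 × 29.5 = 206.50 d) plus 16.30 d.
The Moon has covered 16.30/29.5 of its cycle, so θ ≈ 360° × 16.30/29.5 = 198.9°.
With cos θ = (-0.946), the lit fraction is (1 − (-0.946))/2 ≈ 0.973, so 97%.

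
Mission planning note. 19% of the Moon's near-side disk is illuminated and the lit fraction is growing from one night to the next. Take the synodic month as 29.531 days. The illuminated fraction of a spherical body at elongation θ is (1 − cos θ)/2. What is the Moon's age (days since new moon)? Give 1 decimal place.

From f = (1 − cos θ)/2: cos θ = 1 − 2×0.19 = 0.620; arccos → 51.7°.
The Moon is waxing (0°–180°), so θ = 51.7° directly.
At 360°/29.531 d per day, 51.7° corresponds to 4.24 days.

4.2 days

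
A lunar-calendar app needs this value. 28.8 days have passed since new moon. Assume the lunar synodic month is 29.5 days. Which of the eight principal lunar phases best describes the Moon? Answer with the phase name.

new moon

θ ≈ 360° × 28.8/29.5 = 351°, which falls in the new moon sector.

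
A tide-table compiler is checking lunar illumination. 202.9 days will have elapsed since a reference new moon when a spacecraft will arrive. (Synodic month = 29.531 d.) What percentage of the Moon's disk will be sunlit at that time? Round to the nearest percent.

202.9/29.531 = 6.871 lunations, so 6 complete cycles and 25.71 d into the next.
Phase angle: θ = 360°·(25.71 d)/(29.531 d) = 313.5°.
cos 313.5° = 0.688, so f = (1 − 0.688)/2 = 0.156, so 16%.

16%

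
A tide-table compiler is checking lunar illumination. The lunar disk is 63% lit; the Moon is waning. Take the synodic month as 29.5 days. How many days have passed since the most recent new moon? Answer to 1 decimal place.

20.9 days

cos θ = 1 − 2f = -0.260, giving a principal value of 105.1°.
A waning Moon lies in 180°–360°, so θ = 360° − 105.1° = 254.9°.
At 360°/29.5 d per day, 254.9° corresponds to 20.89 days.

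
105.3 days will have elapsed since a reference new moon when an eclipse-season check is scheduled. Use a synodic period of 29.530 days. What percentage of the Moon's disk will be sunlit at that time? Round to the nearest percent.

96%

105.3 d spans 3 complete synodic months (3 × 29.530 = 88.59 d) plus 16.71 d.
Elongation θ = 360° × 16.71/29.530 ≈ 203.7°.
Illuminated fraction = (1 − cos 203.7°)/2 = (1 − (-0.916))/2 ≈ 0.958, so 96%.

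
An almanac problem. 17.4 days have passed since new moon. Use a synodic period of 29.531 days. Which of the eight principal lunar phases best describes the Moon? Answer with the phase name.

At 17.4/29.531 of the cycle, θ ≈ 212° — the waning gibbous range.

waning gibbous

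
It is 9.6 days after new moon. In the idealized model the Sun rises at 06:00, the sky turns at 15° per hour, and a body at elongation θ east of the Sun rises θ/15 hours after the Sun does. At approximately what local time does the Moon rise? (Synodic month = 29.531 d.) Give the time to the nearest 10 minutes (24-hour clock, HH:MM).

Phase angle: θ = 360°·(9.6 d)/(29.531 d) = 117.0°.
Delay after the Sun = 117.0° / (15°/h) ≈ 7.80 h.
06:00 + 7.802 h ≈ 13:48 → 13:50 to the nearest ten minutes.

13:50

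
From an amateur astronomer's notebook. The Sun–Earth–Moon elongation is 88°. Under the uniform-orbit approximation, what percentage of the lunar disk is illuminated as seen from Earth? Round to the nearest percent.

f = (1 − cos 88°)/2 = (1 − 0.035)/2 ≈ 0.483, i.e. 48%.

48%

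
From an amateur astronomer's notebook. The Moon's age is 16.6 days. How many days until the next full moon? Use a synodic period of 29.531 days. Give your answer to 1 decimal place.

Full moon is 0.5 of the way through the cycle: age 0.5 × 29.531 = 14.765 d.
This lunation's full moon (14.765 d) has passed, so add one period: 44.296 − 16.6 = 27.696 days.

27.7 days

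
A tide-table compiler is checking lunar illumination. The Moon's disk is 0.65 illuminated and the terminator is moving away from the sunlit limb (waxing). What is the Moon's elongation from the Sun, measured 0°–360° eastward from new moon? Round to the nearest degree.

107°

cos θ = 1 − 2f = -0.300, giving a principal value of 107.5°.
The Moon is waxing (0°–180°), so θ = 107.5° directly.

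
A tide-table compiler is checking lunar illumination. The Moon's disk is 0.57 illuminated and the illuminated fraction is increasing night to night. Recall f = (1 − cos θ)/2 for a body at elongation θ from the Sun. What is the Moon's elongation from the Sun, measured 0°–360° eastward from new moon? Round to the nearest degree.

98°

Invert f = (1 − cos θ)/2 to get cos θ = 1 − 2(0.57) = -0.140, hence θ₀ = arccos -0.140 = 98.0°.
Waxing ⇒ before full, so θ = 98.0°.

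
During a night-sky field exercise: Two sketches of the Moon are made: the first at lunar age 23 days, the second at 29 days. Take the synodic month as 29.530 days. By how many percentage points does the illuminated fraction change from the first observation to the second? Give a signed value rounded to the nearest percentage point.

First observation: θ = 360°·23/29.530 = 280.4°, so f = 0.410.
Second observation: θ = 353.5°, f = 0.003.
Δf = 0.003 − 0.410 = -0.407, i.e. -41 pp.

-41 percentage points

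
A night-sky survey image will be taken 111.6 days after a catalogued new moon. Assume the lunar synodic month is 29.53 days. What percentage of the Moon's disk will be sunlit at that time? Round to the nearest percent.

41%

111.6 d spans 3 complete synodic months (3 × 29.53 = 88.59 d) plus 23.01 d.
Elongation θ = 360° × 23.01/29.53 ≈ 280.5°.
With cos θ = 0.182, the lit fraction is (1 − 0.182)/2 ≈ 0.409, so 41%.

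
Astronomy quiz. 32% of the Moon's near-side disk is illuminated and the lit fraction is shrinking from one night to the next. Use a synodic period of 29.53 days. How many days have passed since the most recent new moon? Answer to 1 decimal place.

From f = (1 − cos θ)/2: cos θ = 1 − 2×0.32 = 0.360; arccos → 68.9°.
A waning Moon lies in 180°–360°, so θ = 360° − 68.9° = 291.1°.
Age = 29.53 × 291.1°/360° ≈ 23.88 days.

23.9 days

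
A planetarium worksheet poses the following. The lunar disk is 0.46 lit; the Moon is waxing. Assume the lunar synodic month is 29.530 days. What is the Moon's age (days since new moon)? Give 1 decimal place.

7.0 days

Invert f = (1 − cos θ)/2 to get cos θ = 1 − 2(0.46) = 0.080, hence θ₀ = arccos 0.080 = 85.4°.
Before full moon the principal value applies: θ = 85.4°.
Age = 29.530 × 85.4°/360° ≈ 7.01 days.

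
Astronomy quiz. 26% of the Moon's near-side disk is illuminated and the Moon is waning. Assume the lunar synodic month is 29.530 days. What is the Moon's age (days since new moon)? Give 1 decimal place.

24.5 days

From f = (1 − cos θ)/2: cos θ = 1 − 2×0.26 = 0.480; arccos → 61.3°.
Since the Moon is past full (waning), take the reflex angle: θ = 360° − 61.3° = 298.7°.
Age = 29.530 × 298.7°/360° ≈ 24.50 days.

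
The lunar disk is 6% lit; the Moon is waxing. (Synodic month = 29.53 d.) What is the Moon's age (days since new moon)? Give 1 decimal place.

From f = (1 − cos θ)/2: cos θ = 1 − 2×0.06 = 0.880; arccos → 28.4°.
The Moon is waxing (0°–180°), so θ = 28.4° directly.
That fraction of the synodic month is 28.4/360 × 29.53 d ≈ 2.33 d.

2.3 days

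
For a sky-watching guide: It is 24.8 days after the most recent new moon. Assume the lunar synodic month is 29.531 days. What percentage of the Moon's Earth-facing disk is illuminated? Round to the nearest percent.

23%

Elongation θ = 360° × 24.8/29.531 ≈ 302.3°.
Illuminated fraction = (1 − cos 302.3°)/2 = (1 − 0.535)/2 ≈ 0.233, so 23%.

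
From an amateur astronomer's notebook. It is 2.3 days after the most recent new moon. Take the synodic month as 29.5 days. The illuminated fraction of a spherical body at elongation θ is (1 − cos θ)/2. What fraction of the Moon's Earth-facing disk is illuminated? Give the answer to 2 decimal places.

0.06

The Moon has covered 2.3/29.5 of its cycle, so θ ≈ 360° × 2.3/29.5 = 28.1°.
cos 28.1° = 0.882, so f = (1 − 0.882)/2 = 0.059.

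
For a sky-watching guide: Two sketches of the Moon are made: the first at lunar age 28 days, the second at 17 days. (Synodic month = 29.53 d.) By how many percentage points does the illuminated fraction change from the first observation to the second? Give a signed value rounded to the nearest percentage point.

First observation: θ = 360°·28/29.53 = 341.3°, so f = 0.026.
Second observation: θ = 207.2°, f = 0.945.
Δf = 0.945 − 0.026 = +0.918, i.e. +92 pp.

+92 percentage points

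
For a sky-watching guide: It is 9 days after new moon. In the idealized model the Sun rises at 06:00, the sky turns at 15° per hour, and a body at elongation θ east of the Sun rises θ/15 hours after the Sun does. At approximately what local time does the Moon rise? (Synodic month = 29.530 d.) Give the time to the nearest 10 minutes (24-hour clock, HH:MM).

13:20

Phase angle: θ = 360°·(9 d)/(29.530 d) = 109.7°.
Delay after the Sun = 109.7° / (15°/h) ≈ 7.31 h.
06:00 + 7.315 h ≈ 13:19 → 13:20 to the nearest ten minutes.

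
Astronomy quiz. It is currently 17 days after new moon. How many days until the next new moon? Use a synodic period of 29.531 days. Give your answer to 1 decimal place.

12.5 days

The next new moon completes the synodic month: 29.531 − 17 = 12.531 days.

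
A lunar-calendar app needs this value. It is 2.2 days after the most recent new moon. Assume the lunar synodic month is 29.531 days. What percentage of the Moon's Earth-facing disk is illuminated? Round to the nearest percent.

5%

The Moon has covered 2.2/29.531 of its cycle, so θ ≈ 360° × 2.2/29.531 = 26.8°.
cos 26.8° = 0.892, so f = (1 − 0.892)/2 = 0.054, so 5%.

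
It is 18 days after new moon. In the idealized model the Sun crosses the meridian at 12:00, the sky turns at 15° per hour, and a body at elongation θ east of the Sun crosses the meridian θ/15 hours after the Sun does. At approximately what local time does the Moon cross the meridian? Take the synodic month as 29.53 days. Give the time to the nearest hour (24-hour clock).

03:00

Phase angle: θ = 360°·(18 d)/(29.53 d) = 219.4°.
Delay after the Sun = 219.4° / (15°/h) ≈ 14.63 h.
12:00 + 14.63 h ≈ 02:38 → 03:00 to the nearest hour.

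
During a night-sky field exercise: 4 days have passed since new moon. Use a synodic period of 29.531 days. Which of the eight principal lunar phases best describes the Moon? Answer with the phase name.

θ ≈ 360° × 4/29.531 = 49°, which falls in the waxing crescent sector.

waxing crescent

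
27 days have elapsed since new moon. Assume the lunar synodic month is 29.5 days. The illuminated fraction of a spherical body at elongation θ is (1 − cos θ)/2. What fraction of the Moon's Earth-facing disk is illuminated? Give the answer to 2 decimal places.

0.07

Phase angle: θ = 360°·(27 d)/(29.5 d) = 329.5°.
With cos θ = 0.862, the lit fraction is (1 − 0.862)/2 ≈ 0.069.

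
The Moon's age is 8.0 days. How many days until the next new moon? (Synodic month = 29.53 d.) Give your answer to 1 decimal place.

One full lunation from the last new moon is 29.53 d; remaining = 29.53 − 8.0 = 21.530 d.

21.5 days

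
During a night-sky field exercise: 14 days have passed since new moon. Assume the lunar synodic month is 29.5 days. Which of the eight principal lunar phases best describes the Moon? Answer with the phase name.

At 14/29.5 of the cycle, θ ≈ 171° — the full moon range.

full moon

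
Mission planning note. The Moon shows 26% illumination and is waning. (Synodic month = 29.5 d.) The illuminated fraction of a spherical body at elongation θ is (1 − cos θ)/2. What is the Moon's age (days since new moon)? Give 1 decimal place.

From f = (1 − cos θ)/2: cos θ = 1 − 2×0.26 = 0.480; arccos → 61.3°.
A waning Moon lies in 180°–360°, so θ = 360° − 61.3° = 298.7°.
At 360°/29.5 d per day, 298.7° corresponds to 24.48 days.

24.5 days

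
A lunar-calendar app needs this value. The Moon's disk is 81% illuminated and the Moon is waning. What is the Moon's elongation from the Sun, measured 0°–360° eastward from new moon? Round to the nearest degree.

From f = (1 − cos θ)/2: cos θ = 1 − 2×0.81 = -0.620; arccos → 128.3°.
A waning Moon lies in 180°–360°, so θ = 360° − 128.3° = 231.7°.

232°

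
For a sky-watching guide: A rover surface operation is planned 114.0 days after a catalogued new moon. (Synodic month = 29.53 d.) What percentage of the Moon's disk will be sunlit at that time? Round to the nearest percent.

114.0/29.53 = 3.860 lunations, so 3 complete cycles and 25.41 d into the next.
The Moon has covered 25.41/29.53 of its cycle, so θ ≈ 360° × 25.41/29.53 = 309.8°.
Illuminated fraction = (1 − cos 309.8°)/2 = (1 − 0.640)/2 ≈ 0.180, so 18%.

18%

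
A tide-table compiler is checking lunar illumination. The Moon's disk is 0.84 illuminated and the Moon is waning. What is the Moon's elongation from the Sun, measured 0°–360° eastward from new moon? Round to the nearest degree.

227°

Invert f = (1 − cos θ)/2 to get cos θ = 1 − 2(0.84) = -0.680, hence θ₀ = arccos -0.680 = 132.8°.
Waning ⇒ past full, so θ = 360° − 132.8° = 227.2°.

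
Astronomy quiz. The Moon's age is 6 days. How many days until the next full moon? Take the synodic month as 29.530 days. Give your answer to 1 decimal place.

Full moon is 0.5 of the way through the cycle: age 0.5 × 29.530 = 14.765 d.
So 8.765 days remain (14.765 − 6).

8.8 days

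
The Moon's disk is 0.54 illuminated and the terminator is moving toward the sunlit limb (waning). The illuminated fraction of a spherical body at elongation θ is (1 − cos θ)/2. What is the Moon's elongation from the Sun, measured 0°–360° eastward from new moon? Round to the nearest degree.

Invert f = (1 − cos θ)/2 to get cos θ = 1 − 2(0.54) = -0.080, hence θ₀ = arccos -0.080 = 94.6°.
Since the Moon is past full (waning), take the reflex angle: θ = 360° − 94.6° = 265.4°.

265°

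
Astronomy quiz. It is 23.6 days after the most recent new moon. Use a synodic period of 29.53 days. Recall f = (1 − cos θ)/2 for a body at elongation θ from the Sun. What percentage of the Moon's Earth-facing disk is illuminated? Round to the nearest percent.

35%

Phase angle: θ = 360°·(23.6 d)/(29.53 d) = 287.7°.
With cos θ = 0.304, the lit fraction is (1 − 0.304)/2 ≈ 0.348, so 35%.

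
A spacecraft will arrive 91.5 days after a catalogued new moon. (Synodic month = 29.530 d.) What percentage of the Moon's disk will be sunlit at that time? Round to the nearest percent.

Reduce mod P: 91.5 − 3×29.530 = 2.91 d into the current lunation.
Elongation θ = 360° × 2.91/29.530 ≈ 35.5°.
cos 35.5° = 0.814, so f = (1 − 0.814)/2 = 0.093, so 9%.

9%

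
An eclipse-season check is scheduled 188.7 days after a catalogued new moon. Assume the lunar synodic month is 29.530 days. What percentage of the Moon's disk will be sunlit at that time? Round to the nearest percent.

188.7 d spans 6 complete synodic months (6 × 29.530 = 177.18 d) plus 11.52 d.
Phase angle: θ = 360°·(11.52 d)/(29.530 d) = 140.4°.
Illuminated fraction = (1 − cos 140.4°)/2 = (1 − (-0.771))/2 ≈ 0.885, so 89%.

89%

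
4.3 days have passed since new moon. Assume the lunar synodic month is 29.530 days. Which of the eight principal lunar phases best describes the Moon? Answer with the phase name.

θ ≈ 360° × 4.3/29.530 = 52°, which falls in the waxing crescent sector.

waxing crescent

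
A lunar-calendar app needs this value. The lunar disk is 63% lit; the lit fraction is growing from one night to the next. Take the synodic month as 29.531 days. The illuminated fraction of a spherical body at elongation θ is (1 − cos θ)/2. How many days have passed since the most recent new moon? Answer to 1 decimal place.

From f = (1 − cos θ)/2: cos θ = 1 − 2×0.63 = -0.260; arccos → 105.1°.
The Moon is waxing (0°–180°), so θ = 105.1° directly.
That fraction of the synodic month is 105.1/360 × 29.531 d ≈ 8.62 d.

8.6 days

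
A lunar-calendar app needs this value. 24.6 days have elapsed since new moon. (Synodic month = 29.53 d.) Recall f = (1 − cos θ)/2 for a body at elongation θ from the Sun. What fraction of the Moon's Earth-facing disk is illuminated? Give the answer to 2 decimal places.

Elongation θ = 360° × 24.6/29.53 ≈ 299.9°.
cos 299.9° = 0.498, so f = (1 − 0.498)/2 = 0.251.

0.25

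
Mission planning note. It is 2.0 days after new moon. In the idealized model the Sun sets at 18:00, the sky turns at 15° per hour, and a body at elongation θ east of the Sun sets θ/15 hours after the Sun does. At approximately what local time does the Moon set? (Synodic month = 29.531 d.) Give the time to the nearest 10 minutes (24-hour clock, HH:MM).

19:40

Phase angle: θ = 360°·(2.0 d)/(29.531 d) = 24.4°.
Delay after the Sun = 24.4° / (15°/h) ≈ 1.63 h.
18:00 + 1.625 h ≈ 19:38 → 19:40 to the nearest ten minutes.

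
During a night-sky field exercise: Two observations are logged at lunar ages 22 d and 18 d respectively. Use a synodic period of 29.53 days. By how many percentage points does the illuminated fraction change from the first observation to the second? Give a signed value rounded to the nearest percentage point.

First observation: θ = 360°·22/29.53 = 268.2°, so f = 0.516.
Second observation: θ = 219.4°, f = 0.886.
Δf = 0.886 − 0.516 = +0.370, i.e. +37 pp.

+37 pp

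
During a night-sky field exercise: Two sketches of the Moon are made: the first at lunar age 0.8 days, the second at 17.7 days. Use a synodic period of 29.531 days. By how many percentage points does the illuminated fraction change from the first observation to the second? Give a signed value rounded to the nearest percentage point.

+90 pp

θ₁ = 360° × 0.8/29.531 = 9.8°, f₁ = (1 − cos θ₁)/2 = 0.007.
θ₂ = 360° × 17.7/29.531 = 215.8°, f₂ = (1 − cos θ₂)/2 = 0.906.
Change = f₂ − f₁ = +0.898 → +90 percentage points.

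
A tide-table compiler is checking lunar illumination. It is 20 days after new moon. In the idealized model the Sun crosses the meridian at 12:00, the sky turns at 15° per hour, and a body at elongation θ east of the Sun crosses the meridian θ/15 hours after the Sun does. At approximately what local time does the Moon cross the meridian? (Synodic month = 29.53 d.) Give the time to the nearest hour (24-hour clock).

The Moon has covered 20/29.53 of its cycle, so θ ≈ 360° × 20/29.53 = 243.8°.
Delay after the Sun = 243.8° / (15°/h) ≈ 16.25 h.
12:00 + 16.25 h ≈ 04:15 → 04:00 to the nearest hour.

04:00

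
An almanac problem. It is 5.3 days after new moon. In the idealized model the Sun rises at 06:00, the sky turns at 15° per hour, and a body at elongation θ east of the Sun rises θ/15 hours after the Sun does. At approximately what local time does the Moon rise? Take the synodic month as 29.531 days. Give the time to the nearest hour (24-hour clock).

10:00

Elongation θ = 360° × 5.3/29.531 ≈ 64.6°.
Delay after the Sun = 64.6° / (15°/h) ≈ 4.31 h.
06:00 + 4.31 h ≈ 10:18 → 10:00 to the nearest hour.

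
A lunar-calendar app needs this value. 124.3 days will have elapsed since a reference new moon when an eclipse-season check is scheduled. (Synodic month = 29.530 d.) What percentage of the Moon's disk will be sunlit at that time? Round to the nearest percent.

124.3/29.530 = 4.209 lunations, so 4 complete cycles and 6.18 d into the next.
Elongation θ = 360° × 6.18/29.530 ≈ 75.3°.
With cos θ = 0.253, the lit fraction is (1 − 0.253)/2 ≈ 0.373, so 37%.

37%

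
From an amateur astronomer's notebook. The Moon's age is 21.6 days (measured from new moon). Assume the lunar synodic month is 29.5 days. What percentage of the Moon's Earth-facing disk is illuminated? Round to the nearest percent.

Elongation θ = 360° × 21.6/29.5 ≈ 263.6°.
Illuminated fraction = (1 − cos 263.6°)/2 = (1 − (-0.112))/2 ≈ 0.556, so 56%.

56%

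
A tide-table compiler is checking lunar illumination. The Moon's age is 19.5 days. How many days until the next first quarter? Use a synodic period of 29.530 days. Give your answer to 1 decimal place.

First quarter occurs at elongation 90°, i.e. at age 29.530 × 90/360 = 7.383 d.
This lunation's first quarter (7.383 d) has passed, so add one period: 36.913 − 19.5 = 17.413 days.

17.4 days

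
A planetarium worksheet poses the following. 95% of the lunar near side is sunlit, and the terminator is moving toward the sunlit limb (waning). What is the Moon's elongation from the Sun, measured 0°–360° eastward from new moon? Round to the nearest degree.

206°

From f = (1 − cos θ)/2: cos θ = 1 − 2×0.95 = -0.900; arccos → 154.2°.
A waning Moon lies in 180°–360°, so θ = 360° − 154.2° = 205.8°.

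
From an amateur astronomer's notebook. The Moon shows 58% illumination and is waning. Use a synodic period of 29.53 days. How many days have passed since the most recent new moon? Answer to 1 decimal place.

21.4 days

cos θ = 1 − 2f = -0.160, giving a principal value of 99.2°.
Since the Moon is past full (waning), take the reflex angle: θ = 360° − 99.2° = 260.8°.
Age = 29.53 × 260.8°/360° ≈ 21.39 days.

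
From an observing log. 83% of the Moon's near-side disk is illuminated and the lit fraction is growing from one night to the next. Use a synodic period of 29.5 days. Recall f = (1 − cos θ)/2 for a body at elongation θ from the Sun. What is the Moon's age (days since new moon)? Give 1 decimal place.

cos θ = 1 − 2f = -0.660, giving a principal value of 131.3°.
Waxing ⇒ before full, so θ = 131.3°.
At 360°/29.5 d per day, 131.3° corresponds to 10.76 days.

10.8 days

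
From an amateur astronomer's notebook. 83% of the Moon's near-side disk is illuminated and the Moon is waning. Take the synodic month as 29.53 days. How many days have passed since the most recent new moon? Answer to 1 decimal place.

From f = (1 − cos θ)/2: cos θ = 1 − 2×0.83 = -0.660; arccos → 131.3°.
Waning ⇒ past full, so θ = 360° − 131.3° = 228.7°.
Age = 29.53 × 228.7°/360° ≈ 18.76 days.

18.8 days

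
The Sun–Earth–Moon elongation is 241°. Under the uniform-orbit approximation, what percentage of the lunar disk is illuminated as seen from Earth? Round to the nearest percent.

cos 241° = (-0.485), so f = (1 − (-0.485))/2 = 0.742, i.e. 74%.

74%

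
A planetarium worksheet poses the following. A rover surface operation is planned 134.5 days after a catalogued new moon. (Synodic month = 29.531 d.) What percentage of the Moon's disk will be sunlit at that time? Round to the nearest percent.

134.5 d spans 4 complete synodic months (4 × 29.531 = 118.12 d) plus 16.38 d.
Phase angle: θ = 360°·(16.38 d)/(29.531 d) = 199.6°.
With cos θ = (-0.942), the lit fraction is (1 − (-0.942))/2 ≈ 0.971, so 97%.

97%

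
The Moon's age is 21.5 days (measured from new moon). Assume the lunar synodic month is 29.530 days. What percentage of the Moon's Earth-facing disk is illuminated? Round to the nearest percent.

Phase angle: θ = 360°·(21.5 d)/(29.530 d) = 262.1°.
Illuminated fraction = (1 − cos 262.1°)/2 = (1 − (-0.137))/2 ≈ 0.569, so 57%.

57%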